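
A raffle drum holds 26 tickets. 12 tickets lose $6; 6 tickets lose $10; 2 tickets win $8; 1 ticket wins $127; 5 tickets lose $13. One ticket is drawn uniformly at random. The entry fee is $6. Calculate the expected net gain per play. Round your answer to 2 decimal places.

-$8.08

E[payout] = (12/26)·(-6) + (6/26)·(-10) + (2/26)·8 + (1/26)·127 + (5/26)·(-13) = -27/13
Expected profit = -27/13 − 6 = -105/13 ≈ -$8.08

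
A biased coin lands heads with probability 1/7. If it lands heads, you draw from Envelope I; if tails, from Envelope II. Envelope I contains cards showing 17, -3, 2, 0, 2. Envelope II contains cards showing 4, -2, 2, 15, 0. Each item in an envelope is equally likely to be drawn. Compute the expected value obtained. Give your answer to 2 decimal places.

E[X | Envelope I] = (17 − 3 + 2 + 0 + 2)/5 = 18/5
E[X | Envelope II] = (4 − 2 + 2 + 15 + 0)/5 = 19/5
E[X] = (1/7)·18/5 + (6/7)·19/5 = 132/35 ≈ 3.77

3.77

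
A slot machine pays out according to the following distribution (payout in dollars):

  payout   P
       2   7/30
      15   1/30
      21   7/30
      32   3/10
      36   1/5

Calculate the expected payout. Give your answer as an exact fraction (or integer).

E[X] = (7/30)·2 + (1/30)·15 + (7/30)·21 + (3/10)·32 + (1/5)·36
     = 68/3

68/3 dollars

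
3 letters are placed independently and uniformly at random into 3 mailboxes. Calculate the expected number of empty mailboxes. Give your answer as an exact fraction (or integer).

8/9

Let Xⱼ=1 if mailbox j is empty. P(Xⱼ=1) = ((3-1)/3)^3 = 8/27.
By linearity, E[#empty] = 3·8/27 = 8/9.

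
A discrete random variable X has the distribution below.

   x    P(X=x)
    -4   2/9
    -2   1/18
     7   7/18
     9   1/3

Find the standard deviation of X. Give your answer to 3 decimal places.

5.247

E[X] = 85/18, E[X²] = 299/6
Var(X) = E[X²] − (E[X])² = 299/6 − 7225/324 = 8921/324
SD(X) = √(8921/324) ≈ 5.247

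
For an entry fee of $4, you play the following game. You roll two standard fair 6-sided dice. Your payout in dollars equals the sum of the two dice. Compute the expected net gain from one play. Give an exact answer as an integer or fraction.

Distribution of the sum of the two dice: 2 w.p. 1/36, 3 w.p. 1/18, 4 w.p. 1/12, 5 w.p. 1/9, 6 w.p. 5/36, 7 w.p. 1/6, …
E[payout] = (1/36)·2 + (1/18)·3 + (1/12)·4 + (1/9)·5 + (5/36)·6 + (1/6)·7 + (5/36)·8 + (1/9)·9 + (1/12)·10 + (1/18)·11 + (1/36)·12 = 7
Expected profit = 7 − 4 = 3

$3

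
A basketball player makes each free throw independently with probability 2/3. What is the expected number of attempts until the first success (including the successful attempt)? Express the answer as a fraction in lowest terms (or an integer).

3/2

For a geometric distribution, E[trials] = 1/p = 1/(2/3) = 3/2.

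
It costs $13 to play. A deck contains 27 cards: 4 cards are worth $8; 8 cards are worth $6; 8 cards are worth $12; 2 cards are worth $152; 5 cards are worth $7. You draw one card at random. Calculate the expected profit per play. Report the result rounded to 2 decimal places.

E[payout] = (4/27)·8 + (8/27)·6 + (8/27)·12 + (2/27)·152 + (5/27)·7 = 515/27
Expected profit = 515/27 − 13 = 164/27 ≈ $6.07

$6.07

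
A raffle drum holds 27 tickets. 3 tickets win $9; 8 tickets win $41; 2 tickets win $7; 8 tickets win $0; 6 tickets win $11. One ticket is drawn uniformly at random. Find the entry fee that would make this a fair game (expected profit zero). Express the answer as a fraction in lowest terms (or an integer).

E[payout] = (3/27)·9 + (8/27)·41 + (2/27)·7 + (8/27)·0 + (6/27)·11 = 145/9
Fair fee = E[payout] = 145/9

145/9 dollars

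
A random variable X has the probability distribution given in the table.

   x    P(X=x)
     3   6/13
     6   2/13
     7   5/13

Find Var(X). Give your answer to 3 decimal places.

E[X] = (6/13)·3 + (2/13)·6 + (5/13)·7 = 5
E[X²] = (6/13)·9 + (2/13)·36 + (5/13)·49 = 371/13
Var(X) = 371/13 − (5)² = 46/13 ≈ 3.538

3.538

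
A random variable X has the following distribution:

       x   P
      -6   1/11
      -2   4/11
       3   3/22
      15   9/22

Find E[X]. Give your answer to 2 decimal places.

E[X] = (1/11)·(-6) + (4/11)·(-2) + (3/22)·3 + (9/22)·15
     = 58/11 ≈ 5.27

5.27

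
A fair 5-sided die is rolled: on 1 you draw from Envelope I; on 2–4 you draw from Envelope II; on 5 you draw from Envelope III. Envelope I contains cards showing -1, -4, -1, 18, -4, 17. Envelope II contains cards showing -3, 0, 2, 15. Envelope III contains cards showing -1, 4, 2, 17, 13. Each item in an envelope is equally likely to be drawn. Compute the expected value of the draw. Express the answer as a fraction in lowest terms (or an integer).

13/3

E[X | Envelope I] = (-1 − 4 − 1 + 18 − 4 + 17)/6 = 25/6
E[X | Envelope II] = (-3 + 0 + 2 + 15)/4 = 7/2
E[X | Envelope III] = (-1 + 4 + 2 + 17 + 13)/5 = 7
E[X] = (1/5)·25/6 + (3/5)·7/2 + (1/5)·7 = 13/3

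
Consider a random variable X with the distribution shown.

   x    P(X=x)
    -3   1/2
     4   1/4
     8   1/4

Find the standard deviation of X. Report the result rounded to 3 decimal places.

4.717

E[X] = 3/2, E[X²] = 49/2
Var(X) = E[X²] − (E[X])² = 49/2 − 9/4 = 89/4
SD(X) = √(89/4) ≈ 4.717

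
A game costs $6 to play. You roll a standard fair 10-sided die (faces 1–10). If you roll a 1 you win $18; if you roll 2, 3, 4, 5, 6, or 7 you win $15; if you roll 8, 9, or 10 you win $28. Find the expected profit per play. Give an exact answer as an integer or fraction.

E[payout] = (3/5)·15 + (1/10)·18 + (3/10)·28 = 96/5
Expected profit = 96/5 − 6 = 66/5

66/5 dollars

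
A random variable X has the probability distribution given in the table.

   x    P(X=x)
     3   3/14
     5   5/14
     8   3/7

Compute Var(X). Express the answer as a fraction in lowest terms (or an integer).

E[X] = (3/14)·3 + (5/14)·5 + (3/7)·8 = 41/7
E[X²] = (3/14)·9 + (5/14)·25 + (3/7)·64 = 268/7
Var(X) = 268/7 − (41/7)² = 195/49

195/49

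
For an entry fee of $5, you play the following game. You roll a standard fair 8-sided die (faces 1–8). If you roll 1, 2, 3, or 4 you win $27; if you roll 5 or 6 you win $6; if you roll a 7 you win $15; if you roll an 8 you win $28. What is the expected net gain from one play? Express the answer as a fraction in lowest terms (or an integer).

123/8 dollars

E[payout] = (1/4)·6 + (1/8)·15 + (1/2)·27 + (1/8)·28 = 163/8
Expected profit = 163/8 − 5 = 123/8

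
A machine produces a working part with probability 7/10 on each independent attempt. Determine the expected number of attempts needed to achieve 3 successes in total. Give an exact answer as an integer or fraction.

By linearity (sum of 3 independent geometric waits), E[trials] = 3/p = 3/(7/10) = 30/7.

30/7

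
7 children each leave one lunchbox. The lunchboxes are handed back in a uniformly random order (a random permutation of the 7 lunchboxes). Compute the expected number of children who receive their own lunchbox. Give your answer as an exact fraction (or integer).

Let Xᵢ = 1 if person i gets their own lunchbox. For each i, P(Xᵢ=1) = 1/7.
By linearity of expectation, E[X₁+…+X_7] = 7·(1/7) = 1.

1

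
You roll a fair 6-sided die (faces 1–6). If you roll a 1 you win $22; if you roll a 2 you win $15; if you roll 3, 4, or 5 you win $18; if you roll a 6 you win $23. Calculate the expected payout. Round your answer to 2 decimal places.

$19.00

E[payout] = (1/6)·15 + (1/2)·18 + (1/6)·22 + (1/6)·23 = 19
≈ $19.00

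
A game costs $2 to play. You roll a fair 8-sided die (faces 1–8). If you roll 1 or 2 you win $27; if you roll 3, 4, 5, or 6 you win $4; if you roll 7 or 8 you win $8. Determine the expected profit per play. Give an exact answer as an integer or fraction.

E[payout] = (1/2)·4 + (1/4)·8 + (1/4)·27 = 43/4
Expected profit = 43/4 − 2 = 35/4

35/4 dollars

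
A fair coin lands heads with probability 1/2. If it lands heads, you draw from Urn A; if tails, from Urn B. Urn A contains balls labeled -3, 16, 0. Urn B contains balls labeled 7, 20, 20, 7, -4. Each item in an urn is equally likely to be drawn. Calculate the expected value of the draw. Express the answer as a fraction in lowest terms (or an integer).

43/6

E[X | Urn A] = (-3 + 16 + 0)/3 = 13/3
E[X | Urn B] = (7 + 20 + 20 + 7 − 4)/5 = 10
E[X] = (1/2)·13/3 + (1/2)·10 = 43/6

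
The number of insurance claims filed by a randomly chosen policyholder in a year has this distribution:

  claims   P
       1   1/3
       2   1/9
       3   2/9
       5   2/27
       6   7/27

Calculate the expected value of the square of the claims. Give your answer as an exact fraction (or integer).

E[X²] = (1/3)·1 + (1/9)·4 + (2/9)·9 + (2/27)·25 + (7/27)·36
     = 377/27

377/27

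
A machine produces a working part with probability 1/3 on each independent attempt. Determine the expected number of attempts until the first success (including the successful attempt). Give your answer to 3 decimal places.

3.000

For a geometric distribution, E[trials] = 1/p = 1/(1/3) = 3.
≈ 3.000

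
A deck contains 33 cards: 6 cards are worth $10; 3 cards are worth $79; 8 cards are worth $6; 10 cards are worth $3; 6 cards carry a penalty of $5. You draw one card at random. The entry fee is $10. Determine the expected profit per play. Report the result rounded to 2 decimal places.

$0.45

E[payout] = (6/33)·10 + (3/33)·79 + (8/33)·6 + (10/33)·3 + (6/33)·(-5) = 115/11
Expected profit = 115/11 − 10 = 5/11 ≈ $0.45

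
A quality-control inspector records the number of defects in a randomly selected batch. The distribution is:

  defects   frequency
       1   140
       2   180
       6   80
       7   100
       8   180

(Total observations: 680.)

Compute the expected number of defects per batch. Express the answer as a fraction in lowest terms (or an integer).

Total = 680, so P(defects=1) = 140/680, etc.
E[X] = (7/34)·1 + (9/34)·2 + (2/17)·6 + (5/34)·7 + (9/34)·8
     = 78/17

78/17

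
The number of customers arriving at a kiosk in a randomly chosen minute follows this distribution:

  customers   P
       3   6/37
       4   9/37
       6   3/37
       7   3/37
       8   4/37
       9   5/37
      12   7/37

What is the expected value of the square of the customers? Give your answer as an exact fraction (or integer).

E[X²] = (6/37)·9 + (9/37)·16 + (3/37)·36 + (3/37)·49 + (4/37)·64 + (5/37)·81 + (7/37)·144
     = 2122/37

2122/37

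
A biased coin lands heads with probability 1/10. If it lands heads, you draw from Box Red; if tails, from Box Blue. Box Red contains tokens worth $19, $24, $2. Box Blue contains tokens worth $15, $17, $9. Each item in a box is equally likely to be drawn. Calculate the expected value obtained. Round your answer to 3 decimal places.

$13.800

E[X | Box Red] = (19 + 24 + 2)/3 = 15
E[X | Box Blue] = (15 + 17 + 9)/3 = 41/3
E[X] = (1/10)·15 + (9/10)·41/3 = 69/5 ≈ 13.800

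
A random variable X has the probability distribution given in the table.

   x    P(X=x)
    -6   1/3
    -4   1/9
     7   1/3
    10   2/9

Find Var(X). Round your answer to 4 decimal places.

E[X] = (1/3)·(-6) + (1/9)·(-4) + (1/3)·7 + (2/9)·10 = 19/9
E[X²] = (1/3)·36 + (1/9)·16 + (1/3)·49 + (2/9)·100 = 157/3
Var(X) = 157/3 − (19/9)² = 3878/81 ≈ 47.8765

47.8765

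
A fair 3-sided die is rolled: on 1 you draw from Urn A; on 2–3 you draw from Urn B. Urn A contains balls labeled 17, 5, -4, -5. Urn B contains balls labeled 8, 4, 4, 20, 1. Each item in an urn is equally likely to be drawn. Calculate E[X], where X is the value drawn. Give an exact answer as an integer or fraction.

E[X | Urn A] = (17 + 5 − 4 − 5)/4 = 13/4
E[X | Urn B] = (8 + 4 + 4 + 20 + 1)/5 = 37/5
E[X] = (1/3)·13/4 + (2/3)·37/5 = 361/60

361/60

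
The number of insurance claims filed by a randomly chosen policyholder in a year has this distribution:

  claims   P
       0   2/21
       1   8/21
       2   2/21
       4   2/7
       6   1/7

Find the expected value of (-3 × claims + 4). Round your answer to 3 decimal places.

E[-3x+4] = (2/21)·4 + (8/21)·1 + (2/21)·(-2) + (2/7)·(-8) + (1/7)·(-14)
     = -26/7 ≈ -3.714

-3.714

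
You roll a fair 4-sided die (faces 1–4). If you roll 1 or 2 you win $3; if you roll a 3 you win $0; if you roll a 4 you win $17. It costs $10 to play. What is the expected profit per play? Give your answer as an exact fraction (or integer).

-17/4 dollars

E[payout] = (1/4)·0 + (1/2)·3 + (1/4)·17 = 23/4
Expected profit = 23/4 − 10 = -17/4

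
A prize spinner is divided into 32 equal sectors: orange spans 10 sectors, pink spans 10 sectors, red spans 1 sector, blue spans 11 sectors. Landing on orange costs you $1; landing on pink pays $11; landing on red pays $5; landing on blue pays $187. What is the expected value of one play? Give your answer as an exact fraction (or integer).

E[payout] = (10/32)·(-1) + (10/32)·11 + (1/32)·5 + (11/32)·187 = 1081/16

1081/16 dollars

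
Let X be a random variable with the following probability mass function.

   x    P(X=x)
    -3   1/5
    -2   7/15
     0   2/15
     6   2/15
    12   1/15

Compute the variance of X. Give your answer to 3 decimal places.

18.062

E[X] = (1/5)·(-3) + (7/15)·(-2) + (2/15)·0 + (2/15)·6 + (1/15)·12 = 1/15
E[X²] = (1/5)·9 + (7/15)·4 + (2/15)·0 + (2/15)·36 + (1/15)·144 = 271/15
Var(X) = 271/15 − (1/15)² = 4064/225 ≈ 18.062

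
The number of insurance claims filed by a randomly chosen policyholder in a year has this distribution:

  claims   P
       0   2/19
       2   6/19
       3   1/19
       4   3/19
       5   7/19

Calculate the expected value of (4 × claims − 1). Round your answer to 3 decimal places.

E[4x-1] = (2/19)·(-1) + (6/19)·7 + (1/19)·11 + (3/19)·15 + (7/19)·19
     = 229/19 ≈ 12.053

12.053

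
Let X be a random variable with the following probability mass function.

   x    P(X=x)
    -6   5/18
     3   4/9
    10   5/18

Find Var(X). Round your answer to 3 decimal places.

E[X] = (5/18)·(-6) + (4/9)·3 + (5/18)·10 = 22/9
E[X²] = (5/18)·36 + (4/9)·9 + (5/18)·100 = 376/9
Var(X) = 376/9 − (22/9)² = 2900/81 ≈ 35.802

35.802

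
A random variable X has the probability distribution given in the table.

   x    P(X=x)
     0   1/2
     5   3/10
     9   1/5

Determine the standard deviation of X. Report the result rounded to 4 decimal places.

3.5791

E[X] = 33/10, E[X²] = 237/10
Var(X) = E[X²] − (E[X])² = 237/10 − 1089/100 = 1281/100
SD(X) = √(1281/100) ≈ 3.5791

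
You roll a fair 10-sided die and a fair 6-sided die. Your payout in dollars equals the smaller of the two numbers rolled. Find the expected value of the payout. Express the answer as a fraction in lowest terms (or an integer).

Distribution of the smaller of the two numbers rolled: 1 w.p. 1/4, 2 w.p. 13/60, 3 w.p. 11/60, 4 w.p. 3/20, 5 w.p. 7/60, 6 w.p. 1/12
E[payout] = (1/4)·1 + (13/60)·2 + (11/60)·3 + (3/20)·4 + (7/60)·5 + (1/12)·6 = 35/12

35/12 dollars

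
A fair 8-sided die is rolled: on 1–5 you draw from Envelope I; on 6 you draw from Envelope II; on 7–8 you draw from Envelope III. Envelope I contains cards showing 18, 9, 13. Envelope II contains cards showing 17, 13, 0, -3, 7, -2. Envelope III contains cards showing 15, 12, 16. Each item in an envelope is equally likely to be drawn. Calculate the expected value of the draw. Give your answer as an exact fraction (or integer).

E[X | Envelope I] = (18 + 9 + 13)/3 = 40/3
E[X | Envelope II] = (17 + 13 + 0 − 3 + 7 − 2)/6 = 16/3
E[X | Envelope III] = (15 + 12 + 16)/3 = 43/3
E[X] = (5/8)·40/3 + (1/8)·16/3 + (1/4)·43/3 = 151/12

151/12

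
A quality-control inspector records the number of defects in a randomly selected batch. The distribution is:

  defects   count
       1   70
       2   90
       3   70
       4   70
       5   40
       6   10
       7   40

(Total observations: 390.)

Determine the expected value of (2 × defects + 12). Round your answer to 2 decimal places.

Total = 390, so P(defects=1) = 70/390, etc.
E[2x+12] = (7/39)·14 + (3/13)·16 + (7/39)·18 + (7/39)·20 + (4/39)·22 + (1/39)·24 + (4/39)·26
     = 724/39 ≈ 18.56

18.56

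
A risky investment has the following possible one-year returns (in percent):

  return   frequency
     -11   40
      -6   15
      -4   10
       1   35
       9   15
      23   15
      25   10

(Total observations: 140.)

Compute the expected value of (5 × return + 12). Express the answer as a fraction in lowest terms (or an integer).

531/28

Total = 140, so P(return=-11) = 40/140, etc.
E[5x+12] = (2/7)·(-43) + (3/28)·(-18) + (1/14)·(-8) + (1/4)·17 + (3/28)·57 + (3/28)·127 + (1/14)·137
     = 531/28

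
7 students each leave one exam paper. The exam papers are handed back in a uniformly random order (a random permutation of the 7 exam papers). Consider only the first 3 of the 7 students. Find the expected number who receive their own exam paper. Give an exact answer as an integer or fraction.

Let Xᵢ = 1 if person i gets their own exam paper. For each i, P(Xᵢ=1) = 1/7.
By linearity of expectation, E[X₁+…+X_3] = 3·(1/7) = 3/7.

3/7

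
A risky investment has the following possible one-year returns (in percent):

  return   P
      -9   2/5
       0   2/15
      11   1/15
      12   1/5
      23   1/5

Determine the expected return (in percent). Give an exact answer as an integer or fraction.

E[X] = (2/5)·(-9) + (2/15)·0 + (1/15)·11 + (1/5)·12 + (1/5)·23
     = 62/15

62/15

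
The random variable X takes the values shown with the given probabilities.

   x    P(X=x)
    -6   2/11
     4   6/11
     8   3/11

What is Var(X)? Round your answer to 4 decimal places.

E[X] = (2/11)·(-6) + (6/11)·4 + (3/11)·8 = 36/11
E[X²] = (2/11)·36 + (6/11)·16 + (3/11)·64 = 360/11
Var(X) = 360/11 − (36/11)² = 2664/121 ≈ 22.0165

22.0165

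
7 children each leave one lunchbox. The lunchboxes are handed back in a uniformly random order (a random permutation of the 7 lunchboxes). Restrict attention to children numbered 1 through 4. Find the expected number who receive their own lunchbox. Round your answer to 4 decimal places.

0.5714

Let Xᵢ = 1 if person i gets their own lunchbox. For each i, P(Xᵢ=1) = 1/7.
By linearity of expectation, E[X₁+…+X_4] = 4·(1/7) = 4/7.
≈ 0.5714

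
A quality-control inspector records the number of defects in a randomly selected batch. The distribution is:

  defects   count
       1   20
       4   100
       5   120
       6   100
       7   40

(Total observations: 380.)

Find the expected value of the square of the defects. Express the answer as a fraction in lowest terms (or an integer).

Total = 380, so P(defects=1) = 20/380, etc.
E[X²] = (1/19)·1 + (5/19)·16 + (6/19)·25 + (5/19)·36 + (2/19)·49
     = 509/19

509/19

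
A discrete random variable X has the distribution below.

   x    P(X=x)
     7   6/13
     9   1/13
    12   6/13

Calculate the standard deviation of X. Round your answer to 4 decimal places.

E[X] = 123/13, E[X²] = 1239/13
Var(X) = E[X²] − (E[X])² = 1239/13 − 15129/169 = 978/169
SD(X) = √(978/169) ≈ 2.4056

2.4056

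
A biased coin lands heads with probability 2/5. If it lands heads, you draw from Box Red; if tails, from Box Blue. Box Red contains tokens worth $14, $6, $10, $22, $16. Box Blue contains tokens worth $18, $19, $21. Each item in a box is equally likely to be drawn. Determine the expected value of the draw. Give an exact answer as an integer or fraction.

E[X | Box Red] = (14 + 6 + 10 + 22 + 16)/5 = 68/5
E[X | Box Blue] = (18 + 19 + 21)/3 = 58/3
E[X] = (2/5)·68/5 + (3/5)·58/3 = 426/25

426/25 dollars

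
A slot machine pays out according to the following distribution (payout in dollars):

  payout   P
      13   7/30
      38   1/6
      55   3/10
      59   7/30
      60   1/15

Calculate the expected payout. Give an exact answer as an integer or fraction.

1309/30 dollars

E[X] = (7/30)·13 + (1/6)·38 + (3/10)·55 + (7/30)·59 + (1/15)·60
     = 1309/30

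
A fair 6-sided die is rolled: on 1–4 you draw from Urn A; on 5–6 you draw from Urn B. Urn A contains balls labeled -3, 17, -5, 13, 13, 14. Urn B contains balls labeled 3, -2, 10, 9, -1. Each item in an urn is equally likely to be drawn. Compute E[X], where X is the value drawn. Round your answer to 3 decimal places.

6.711

E[X | Urn A] = (-3 + 17 − 5 + 13 + 13 + 14)/6 = 49/6
E[X | Urn B] = (3 − 2 + 10 + 9 − 1)/5 = 19/5
E[X] = (2/3)·49/6 + (1/3)·19/5 = 302/45 ≈ 6.711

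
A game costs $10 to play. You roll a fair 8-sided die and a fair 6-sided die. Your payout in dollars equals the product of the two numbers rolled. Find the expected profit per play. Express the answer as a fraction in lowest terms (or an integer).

23/4 dollars

Distribution of the product of the two numbers rolled: 1 w.p. 1/48, 2 w.p. 1/24, 3 w.p. 1/24, 4 w.p. 1/16, 5 w.p. 1/24, 6 w.p. 1/12, …
E[payout] = (1/48)·1 + (1/24)·2 + (1/24)·3 + (1/16)·4 + (1/24)·5 + (1/12)·6 + (1/48)·7 + (1/16)·8 + (1/48)·9 + (1/24)·10 + (1/12)·12 + (1/48)·14 + (1/24)·15 + (1/24)·16 + (1/24)·18 + (1/24)·20 + (1/48)·21 + (1/16)·24 + (1/48)·25 + (1/48)·28 + (1/24)·30 + (1/48)·32 + (1/48)·35 + (1/48)·36 + (1/48)·40 + (1/48)·42 + (1/48)·48 = 63/4
Expected profit = 63/4 − 10 = 23/4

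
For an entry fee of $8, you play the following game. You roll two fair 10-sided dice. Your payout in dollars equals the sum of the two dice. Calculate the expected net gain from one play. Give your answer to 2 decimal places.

$3.00

Distribution of the sum of the two dice: 2 w.p. 1/100, 3 w.p. 1/50, 4 w.p. 3/100, 5 w.p. 1/25, 6 w.p. 1/20, 7 w.p. 3/50, …
E[payout] = (1/100)·2 + (1/50)·3 + (3/100)·4 + (1/25)·5 + (1/20)·6 + (3/50)·7 + (7/100)·8 + (2/25)·9 + (9/100)·10 + (1/10)·11 + (9/100)·12 + (2/25)·13 + (7/100)·14 + (3/50)·15 + (1/20)·16 + (1/25)·17 + (3/100)·18 + (1/50)·19 + (1/100)·20 = 11
Expected profit = 11 − 8 = 3 ≈ $3.00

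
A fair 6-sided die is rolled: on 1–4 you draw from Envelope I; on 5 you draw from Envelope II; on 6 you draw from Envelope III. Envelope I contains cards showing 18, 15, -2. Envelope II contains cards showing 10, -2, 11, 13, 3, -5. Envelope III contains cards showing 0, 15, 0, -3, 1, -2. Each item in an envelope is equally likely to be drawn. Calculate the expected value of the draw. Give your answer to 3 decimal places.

E[X | Envelope I] = (18 + 15 − 2)/3 = 31/3
E[X | Envelope II] = (10 − 2 + 11 + 13 + 3 − 5)/6 = 5
E[X | Envelope III] = (0 + 15 + 0 − 3 + 1 − 2)/6 = 11/6
E[X] = (2/3)·31/3 + (1/6)·5 + (1/6)·11/6 = 289/36 ≈ 8.028

8.028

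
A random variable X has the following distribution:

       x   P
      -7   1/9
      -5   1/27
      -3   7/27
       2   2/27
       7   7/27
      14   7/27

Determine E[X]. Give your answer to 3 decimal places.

3.852

E[X] = (1/9)·(-7) + (1/27)·(-5) + (7/27)·(-3) + (2/27)·2 + (7/27)·7 + (7/27)·14
     = 104/27 ≈ 3.852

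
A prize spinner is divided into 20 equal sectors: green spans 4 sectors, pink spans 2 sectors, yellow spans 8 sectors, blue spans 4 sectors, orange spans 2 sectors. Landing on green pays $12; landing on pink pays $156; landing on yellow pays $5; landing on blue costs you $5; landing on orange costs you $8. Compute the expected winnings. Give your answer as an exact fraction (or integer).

E[payout] = (4/20)·12 + (2/20)·156 + (8/20)·5 + (4/20)·(-5) + (2/20)·(-8) = 91/5

91/5 dollars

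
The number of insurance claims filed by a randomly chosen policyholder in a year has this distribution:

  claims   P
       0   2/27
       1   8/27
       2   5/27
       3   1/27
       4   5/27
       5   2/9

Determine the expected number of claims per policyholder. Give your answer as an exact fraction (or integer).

71/27

E[X] = (2/27)·0 + (8/27)·1 + (5/27)·2 + (1/27)·3 + (5/27)·4 + (2/9)·5
     = 71/27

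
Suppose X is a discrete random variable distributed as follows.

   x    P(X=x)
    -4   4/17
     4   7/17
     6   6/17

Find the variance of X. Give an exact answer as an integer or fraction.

4360/289

E[X] = (4/17)·(-4) + (7/17)·4 + (6/17)·6 = 48/17
E[X²] = (4/17)·16 + (7/17)·16 + (6/17)·36 = 392/17
Var(X) = 392/17 − (48/17)² = 4360/289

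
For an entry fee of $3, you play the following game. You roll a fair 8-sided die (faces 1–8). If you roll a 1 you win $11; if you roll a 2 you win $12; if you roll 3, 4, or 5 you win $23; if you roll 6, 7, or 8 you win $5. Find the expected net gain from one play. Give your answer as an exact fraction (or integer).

E[payout] = (3/8)·5 + (1/8)·11 + (1/8)·12 + (3/8)·23 = 107/8
Expected profit = 107/8 − 3 = 83/8

83/8 dollars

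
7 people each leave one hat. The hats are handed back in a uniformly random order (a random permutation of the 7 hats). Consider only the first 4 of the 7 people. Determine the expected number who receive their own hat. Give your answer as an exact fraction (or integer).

4/7

Let Xᵢ = 1 if person i gets their own hat. For each i, P(Xᵢ=1) = 1/7.
By linearity of expectation, E[X₁+…+X_4] = 4·(1/7) = 4/7.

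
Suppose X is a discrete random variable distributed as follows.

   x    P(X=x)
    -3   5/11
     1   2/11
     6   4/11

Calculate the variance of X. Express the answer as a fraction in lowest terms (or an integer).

180/11

E[X] = (5/11)·(-3) + (2/11)·1 + (4/11)·6 = 1
E[X²] = (5/11)·9 + (2/11)·1 + (4/11)·36 = 191/11
Var(X) = 191/11 − (1)² = 180/11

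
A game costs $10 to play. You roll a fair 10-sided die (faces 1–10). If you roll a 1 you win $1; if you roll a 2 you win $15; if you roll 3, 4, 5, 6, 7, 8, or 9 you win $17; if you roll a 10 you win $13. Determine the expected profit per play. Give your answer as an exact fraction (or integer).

24/5 dollars

E[payout] = (1/10)·1 + (1/10)·13 + (1/10)·15 + (7/10)·17 = 74/5
Expected profit = 74/5 − 10 = 24/5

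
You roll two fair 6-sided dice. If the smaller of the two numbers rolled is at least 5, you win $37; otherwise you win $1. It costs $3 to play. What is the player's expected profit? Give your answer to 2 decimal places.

E[payout] = (8/9)·1 + (1/9)·37 = 5
Expected profit = 5 − 3 = 2 ≈ $2.00

$2.00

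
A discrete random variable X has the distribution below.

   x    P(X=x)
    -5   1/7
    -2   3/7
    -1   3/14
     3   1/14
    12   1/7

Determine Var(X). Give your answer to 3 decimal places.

26.694

E[X] = (1/7)·(-5) + (3/7)·(-2) + (3/14)·(-1) + (1/14)·3 + (1/7)·12 = 1/7
E[X²] = (1/7)·25 + (3/7)·4 + (3/14)·1 + (1/14)·9 + (1/7)·144 = 187/7
Var(X) = 187/7 − (1/7)² = 1308/49 ≈ 26.694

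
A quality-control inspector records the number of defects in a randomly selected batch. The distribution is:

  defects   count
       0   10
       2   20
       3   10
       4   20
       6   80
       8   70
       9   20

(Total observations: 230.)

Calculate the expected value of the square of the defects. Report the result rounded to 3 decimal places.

41.174

Total = 230, so P(defects=0) = 10/230, etc.
E[X²] = (1/23)·0 + (2/23)·4 + (1/23)·9 + (2/23)·16 + (8/23)·36 + (7/23)·64 + (2/23)·81
     = 947/23 ≈ 41.174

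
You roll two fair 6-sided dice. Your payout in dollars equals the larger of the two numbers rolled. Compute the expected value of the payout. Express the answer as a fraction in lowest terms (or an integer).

Distribution of the larger of the two numbers rolled: 1 w.p. 1/36, 2 w.p. 1/12, 3 w.p. 5/36, 4 w.p. 7/36, 5 w.p. 1/4, 6 w.p. 11/36
E[payout] = (1/36)·1 + (1/12)·2 + (5/36)·3 + (7/36)·4 + (1/4)·5 + (11/36)·6 = 161/36

161/36 dollars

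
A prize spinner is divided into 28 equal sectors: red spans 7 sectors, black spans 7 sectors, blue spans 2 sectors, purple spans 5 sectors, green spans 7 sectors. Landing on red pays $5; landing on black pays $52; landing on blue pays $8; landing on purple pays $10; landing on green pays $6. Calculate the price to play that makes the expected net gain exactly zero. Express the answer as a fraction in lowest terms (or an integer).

E[payout] = (7/28)·5 + (7/28)·52 + (2/28)·8 + (5/28)·10 + (7/28)·6 = 507/28
Fair fee = E[payout] = 507/28

507/28 dollars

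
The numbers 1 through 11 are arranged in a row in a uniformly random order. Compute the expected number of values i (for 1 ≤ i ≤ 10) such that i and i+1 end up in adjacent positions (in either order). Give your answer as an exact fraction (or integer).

For each i ∈ {1,…,10}, let Xᵢ = 1 if i and i+1 are adjacent. P(Xᵢ=1) = 2·(11−1)!/11! = 2/11.
By linearity, E[ΣXᵢ] = (10)·(2/11) = 20/11.

20/11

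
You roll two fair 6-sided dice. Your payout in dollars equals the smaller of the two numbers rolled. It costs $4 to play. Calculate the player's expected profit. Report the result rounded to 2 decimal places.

-$1.47

Distribution of the smaller of the two numbers rolled: 1 w.p. 11/36, 2 w.p. 1/4, 3 w.p. 7/36, 4 w.p. 5/36, 5 w.p. 1/12, 6 w.p. 1/36
E[payout] = (11/36)·1 + (1/4)·2 + (7/36)·3 + (5/36)·4 + (1/12)·5 + (1/36)·6 = 91/36
Expected profit = 91/36 − 4 = -53/36 ≈ -$1.47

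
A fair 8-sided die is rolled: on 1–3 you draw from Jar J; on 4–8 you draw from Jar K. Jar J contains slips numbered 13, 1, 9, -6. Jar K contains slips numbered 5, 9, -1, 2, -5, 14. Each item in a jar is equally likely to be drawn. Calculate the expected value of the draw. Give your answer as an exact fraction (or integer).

E[X | Jar J] = (13 + 1 + 9 − 6)/4 = 17/4
E[X | Jar K] = (5 + 9 − 1 + 2 − 5 + 14)/6 = 4
E[X] = (3/8)·17/4 + (5/8)·4 = 131/32

131/32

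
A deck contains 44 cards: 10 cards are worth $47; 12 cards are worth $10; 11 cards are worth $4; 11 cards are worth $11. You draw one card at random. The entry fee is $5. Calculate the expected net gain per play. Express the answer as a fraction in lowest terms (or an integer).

E[payout] = (10/44)·47 + (12/44)·10 + (11/44)·4 + (11/44)·11 = 755/44
Expected profit = 755/44 − 5 = 535/44

535/44 dollars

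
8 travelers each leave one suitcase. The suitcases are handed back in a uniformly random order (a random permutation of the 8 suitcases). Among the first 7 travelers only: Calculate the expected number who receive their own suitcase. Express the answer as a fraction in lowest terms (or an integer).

7/8

Let Xᵢ = 1 if person i gets their own suitcase. For each i, P(Xᵢ=1) = 1/8.
By linearity of expectation, E[X₁+…+X_7] = 7·(1/8) = 7/8.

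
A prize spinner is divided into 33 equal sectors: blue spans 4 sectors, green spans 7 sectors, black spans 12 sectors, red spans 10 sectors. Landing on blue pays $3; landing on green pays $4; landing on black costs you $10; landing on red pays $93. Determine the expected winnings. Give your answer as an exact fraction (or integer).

E[payout] = (4/33)·3 + (7/33)·4 + (12/33)·(-10) + (10/33)·93 = 850/33

850/33 dollars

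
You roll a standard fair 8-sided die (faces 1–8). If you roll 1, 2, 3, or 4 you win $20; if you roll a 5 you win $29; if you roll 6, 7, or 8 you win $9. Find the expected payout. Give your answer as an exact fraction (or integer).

$17

E[payout] = (3/8)·9 + (1/2)·20 + (1/8)·29 = 17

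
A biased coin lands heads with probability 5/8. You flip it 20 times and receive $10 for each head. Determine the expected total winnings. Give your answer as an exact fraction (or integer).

E[#heads] = 20·5/8 = 25/2 (linearity over flips).
E[winnings] = 10·25/2 = 125.

$125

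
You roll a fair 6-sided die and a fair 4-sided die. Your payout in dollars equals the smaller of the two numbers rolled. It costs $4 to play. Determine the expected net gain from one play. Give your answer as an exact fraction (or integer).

Distribution of the smaller of the two numbers rolled: 1 w.p. 3/8, 2 w.p. 7/24, 3 w.p. 5/24, 4 w.p. 1/8
E[payout] = (3/8)·1 + (7/24)·2 + (5/24)·3 + (1/8)·4 = 25/12
Expected profit = 25/12 − 4 = -23/12

-23/12 dollars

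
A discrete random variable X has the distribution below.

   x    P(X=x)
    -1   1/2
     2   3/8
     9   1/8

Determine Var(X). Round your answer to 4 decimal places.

10.2344

E[X] = (1/2)·(-1) + (3/8)·2 + (1/8)·9 = 11/8
E[X²] = (1/2)·1 + (3/8)·4 + (1/8)·81 = 97/8
Var(X) = 97/8 − (11/8)² = 655/64 ≈ 10.2344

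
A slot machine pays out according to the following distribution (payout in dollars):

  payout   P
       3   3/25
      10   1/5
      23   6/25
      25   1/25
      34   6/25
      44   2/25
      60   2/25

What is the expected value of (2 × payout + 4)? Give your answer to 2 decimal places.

E[2x+4] = (3/25)·10 + (1/5)·24 + (6/25)·50 + (1/25)·54 + (6/25)·72 + (2/25)·92 + (2/25)·124
     = 1368/25 ≈ 54.72

54.72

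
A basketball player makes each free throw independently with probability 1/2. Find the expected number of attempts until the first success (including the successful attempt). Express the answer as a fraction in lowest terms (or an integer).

2

For a geometric distribution, E[trials] = 1/p = 1/(1/2) = 2.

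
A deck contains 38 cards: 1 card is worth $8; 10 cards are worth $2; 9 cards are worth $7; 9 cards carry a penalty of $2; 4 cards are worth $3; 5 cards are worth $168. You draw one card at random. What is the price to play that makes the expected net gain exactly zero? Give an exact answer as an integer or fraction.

925/38 dollars

E[payout] = (1/38)·8 + (10/38)·2 + (9/38)·7 + (9/38)·(-2) + (4/38)·3 + (5/38)·168 = 925/38
Fair fee = E[payout] = 925/38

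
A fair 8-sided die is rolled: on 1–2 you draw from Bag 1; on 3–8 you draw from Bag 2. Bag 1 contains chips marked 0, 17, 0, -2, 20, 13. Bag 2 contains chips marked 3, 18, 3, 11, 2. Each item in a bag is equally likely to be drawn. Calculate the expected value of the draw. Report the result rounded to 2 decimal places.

E[X | Bag 1] = (0 + 17 + 0 − 2 + 20 + 13)/6 = 8
E[X | Bag 2] = (3 + 18 + 3 + 11 + 2)/5 = 37/5
E[X] = (1/4)·8 + (3/4)·37/5 = 151/20 ≈ 7.55

7.55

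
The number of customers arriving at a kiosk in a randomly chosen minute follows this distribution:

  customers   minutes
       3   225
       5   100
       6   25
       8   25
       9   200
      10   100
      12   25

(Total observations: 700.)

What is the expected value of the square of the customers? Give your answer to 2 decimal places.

Total = 700, so P(customers=3) = 225/700, etc.
E[X²] = (9/28)·9 + (1/7)·25 + (1/28)·36 + (1/28)·64 + (2/7)·81 + (1/7)·100 + (1/28)·144
     = 1473/28 ≈ 52.61

52.61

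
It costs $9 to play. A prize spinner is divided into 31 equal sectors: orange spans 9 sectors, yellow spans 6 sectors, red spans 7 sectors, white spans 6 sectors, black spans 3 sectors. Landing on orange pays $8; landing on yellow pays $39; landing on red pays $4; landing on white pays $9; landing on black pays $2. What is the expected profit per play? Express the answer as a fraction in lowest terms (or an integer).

115/31 dollars

E[payout] = (9/31)·8 + (6/31)·39 + (7/31)·4 + (6/31)·9 + (3/31)·2 = 394/31
Expected profit = 394/31 − 9 = 115/31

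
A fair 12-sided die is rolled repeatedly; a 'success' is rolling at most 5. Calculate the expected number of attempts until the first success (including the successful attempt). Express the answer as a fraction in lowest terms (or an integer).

For a geometric distribution, E[trials] = 1/p = 1/(5/12) = 12/5.

12/5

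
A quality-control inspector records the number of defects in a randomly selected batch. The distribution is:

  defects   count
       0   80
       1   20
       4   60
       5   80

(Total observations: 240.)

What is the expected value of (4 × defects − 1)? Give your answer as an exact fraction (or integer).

Total = 240, so P(defects=0) = 80/240, etc.
E[4x-1] = (1/3)·(-1) + (1/12)·3 + (1/4)·15 + (1/3)·19
     = 10

10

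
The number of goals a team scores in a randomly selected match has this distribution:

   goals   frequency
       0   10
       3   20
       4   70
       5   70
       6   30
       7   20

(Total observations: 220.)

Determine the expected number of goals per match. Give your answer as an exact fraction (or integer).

Total = 220, so P(goals=0) = 10/220, etc.
E[X] = (1/22)·0 + (1/11)·3 + (7/22)·4 + (7/22)·5 + (3/22)·6 + (1/11)·7
     = 101/22

101/22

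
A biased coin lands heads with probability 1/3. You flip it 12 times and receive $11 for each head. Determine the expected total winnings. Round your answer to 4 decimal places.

E[#heads] = 12·1/3 = 4 (linearity over flips).
E[winnings] = 11·4 = 44.
≈ 44.0000

$44.0000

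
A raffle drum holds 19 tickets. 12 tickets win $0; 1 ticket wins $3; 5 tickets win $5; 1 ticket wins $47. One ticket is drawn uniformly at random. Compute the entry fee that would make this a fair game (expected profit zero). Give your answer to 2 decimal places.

$3.95

E[payout] = (12/19)·0 + (1/19)·3 + (5/19)·5 + (1/19)·47 = 75/19
Fair fee = E[payout] = 75/19 ≈ $3.95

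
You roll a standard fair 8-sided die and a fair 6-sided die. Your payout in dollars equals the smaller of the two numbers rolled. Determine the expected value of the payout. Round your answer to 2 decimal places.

Distribution of the smaller of the two numbers rolled: 1 w.p. 13/48, 2 w.p. 11/48, 3 w.p. 3/16, 4 w.p. 7/48, 5 w.p. 5/48, 6 w.p. 1/16
E[payout] = (13/48)·1 + (11/48)·2 + (3/16)·3 + (7/48)·4 + (5/48)·5 + (1/16)·6 = 133/48
≈ $2.77

$2.77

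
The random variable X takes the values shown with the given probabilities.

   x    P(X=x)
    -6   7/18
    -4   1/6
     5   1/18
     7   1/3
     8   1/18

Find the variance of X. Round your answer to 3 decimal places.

37.941

E[X] = (7/18)·(-6) + (1/6)·(-4) + (1/18)·5 + (1/3)·7 + (1/18)·8 = 1/18
E[X²] = (7/18)·36 + (1/6)·16 + (1/18)·25 + (1/3)·49 + (1/18)·64 = 683/18
Var(X) = 683/18 − (1/18)² = 12293/324 ≈ 37.941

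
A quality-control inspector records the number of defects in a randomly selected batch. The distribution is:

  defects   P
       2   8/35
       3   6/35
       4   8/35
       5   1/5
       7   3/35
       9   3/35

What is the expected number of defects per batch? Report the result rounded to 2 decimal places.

4.26

E[X] = (8/35)·2 + (6/35)·3 + (8/35)·4 + (1/5)·5 + (3/35)·7 + (3/35)·9
     = 149/35 ≈ 4.26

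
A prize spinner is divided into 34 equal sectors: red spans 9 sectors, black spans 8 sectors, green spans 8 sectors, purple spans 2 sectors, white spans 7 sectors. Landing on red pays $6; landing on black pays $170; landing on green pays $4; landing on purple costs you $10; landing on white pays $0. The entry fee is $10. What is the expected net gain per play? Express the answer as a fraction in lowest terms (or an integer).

543/17 dollars

E[payout] = (9/34)·6 + (8/34)·170 + (8/34)·4 + (2/34)·(-10) + (7/34)·0 = 713/17
Expected profit = 713/17 − 10 = 543/17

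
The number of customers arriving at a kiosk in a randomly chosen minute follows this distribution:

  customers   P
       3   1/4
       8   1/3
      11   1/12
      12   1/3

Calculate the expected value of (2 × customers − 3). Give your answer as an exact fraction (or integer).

41/3

E[2x-3] = (1/4)·3 + (1/3)·13 + (1/12)·19 + (1/3)·21
     = 41/3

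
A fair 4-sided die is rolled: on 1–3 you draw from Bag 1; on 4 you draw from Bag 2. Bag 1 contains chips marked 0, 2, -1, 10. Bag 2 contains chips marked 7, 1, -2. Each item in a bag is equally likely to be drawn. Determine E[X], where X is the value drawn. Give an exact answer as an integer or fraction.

41/16

E[X | Bag 1] = (0 + 2 − 1 + 10)/4 = 11/4
E[X | Bag 2] = (7 + 1 − 2)/3 = 2
E[X] = (3/4)·11/4 + (1/4)·2 = 41/16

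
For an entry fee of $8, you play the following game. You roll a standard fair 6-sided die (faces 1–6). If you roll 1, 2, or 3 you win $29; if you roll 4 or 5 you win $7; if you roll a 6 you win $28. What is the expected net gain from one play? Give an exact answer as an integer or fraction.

E[payout] = (1/3)·7 + (1/6)·28 + (1/2)·29 = 43/2
Expected profit = 43/2 − 8 = 27/2

27/2 dollars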